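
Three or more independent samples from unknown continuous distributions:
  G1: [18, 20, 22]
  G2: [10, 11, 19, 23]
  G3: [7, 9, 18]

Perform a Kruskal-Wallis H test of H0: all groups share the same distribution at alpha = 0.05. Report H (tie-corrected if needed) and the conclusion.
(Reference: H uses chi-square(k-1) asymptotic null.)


Step 1: Combine all N = 10 observations and assign midranks.
sorted (value, group, rank): (7,G3,1), (9,G3,2), (10,G2,3), (11,G2,4), (18,G1,5.5), (18,G3,5.5), (19,G2,7), (20,G1,8), (22,G1,9), (23,G2,10)
Step 2: Sum ranks within each group.
R_1 = 22.5 (n_1 = 3)
R_2 = 24 (n_2 = 4)
R_3 = 8.5 (n_3 = 3)
Step 3: H = 12/(N(N+1)) * sum(R_i^2/n_i) - 3(N+1)
     = 12/(10*11) * (22.5^2/3 + 24^2/4 + 8.5^2/3) - 3*11
     = 0.109091 * 336.833 - 33
     = 3.745455.
Step 4: Ties present; correction factor C = 1 - 6/(10^3 - 10) = 0.993939. Corrected H = 3.745455 / 0.993939 = 3.768293.
Step 5: Under H0, H ~ chi^2(2); p-value = 0.151959.
Step 6: alpha = 0.05. fail to reject H0.

H = 3.7683, df = 2, p = 0.151959, fail to reject H0.


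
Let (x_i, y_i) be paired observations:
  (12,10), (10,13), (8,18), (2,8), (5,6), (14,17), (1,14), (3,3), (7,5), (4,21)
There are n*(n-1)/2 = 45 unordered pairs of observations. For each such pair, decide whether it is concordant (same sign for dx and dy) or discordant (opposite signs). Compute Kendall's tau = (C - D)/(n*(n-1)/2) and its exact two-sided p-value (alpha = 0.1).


Step 1: Enumerate the 45 unordered pairs (i,j) with i<j and classify each by sign(x_j-x_i) * sign(y_j-y_i).
  (1,2):dx=-2,dy=+3->D; (1,3):dx=-4,dy=+8->D; (1,4):dx=-10,dy=-2->C; (1,5):dx=-7,dy=-4->C
  (1,6):dx=+2,dy=+7->C; (1,7):dx=-11,dy=+4->D; (1,8):dx=-9,dy=-7->C; (1,9):dx=-5,dy=-5->C
  (1,10):dx=-8,dy=+11->D; (2,3):dx=-2,dy=+5->D; (2,4):dx=-8,dy=-5->C; (2,5):dx=-5,dy=-7->C
  (2,6):dx=+4,dy=+4->C; (2,7):dx=-9,dy=+1->D; (2,8):dx=-7,dy=-10->C; (2,9):dx=-3,dy=-8->C
  (2,10):dx=-6,dy=+8->D; (3,4):dx=-6,dy=-10->C; (3,5):dx=-3,dy=-12->C; (3,6):dx=+6,dy=-1->D
  (3,7):dx=-7,dy=-4->C; (3,8):dx=-5,dy=-15->C; (3,9):dx=-1,dy=-13->C; (3,10):dx=-4,dy=+3->D
  (4,5):dx=+3,dy=-2->D; (4,6):dx=+12,dy=+9->C; (4,7):dx=-1,dy=+6->D; (4,8):dx=+1,dy=-5->D
  (4,9):dx=+5,dy=-3->D; (4,10):dx=+2,dy=+13->C; (5,6):dx=+9,dy=+11->C; (5,7):dx=-4,dy=+8->D
  (5,8):dx=-2,dy=-3->C; (5,9):dx=+2,dy=-1->D; (5,10):dx=-1,dy=+15->D; (6,7):dx=-13,dy=-3->C
  (6,8):dx=-11,dy=-14->C; (6,9):dx=-7,dy=-12->C; (6,10):dx=-10,dy=+4->D; (7,8):dx=+2,dy=-11->D
  (7,9):dx=+6,dy=-9->D; (7,10):dx=+3,dy=+7->C; (8,9):dx=+4,dy=+2->C; (8,10):dx=+1,dy=+18->C
  (9,10):dx=-3,dy=+16->D
Step 2: C = 25, D = 20, total pairs = 45.
Step 3: tau = (C - D)/(n(n-1)/2) = (25 - 20)/45 = 0.111111.
Step 4: Exact two-sided p-value (enumerate n! = 3628800 permutations of y under H0): p = 0.727490.
Step 5: alpha = 0.1. fail to reject H0.

tau_b = 0.1111 (C=25, D=20), p = 0.727490, fail to reject H0.


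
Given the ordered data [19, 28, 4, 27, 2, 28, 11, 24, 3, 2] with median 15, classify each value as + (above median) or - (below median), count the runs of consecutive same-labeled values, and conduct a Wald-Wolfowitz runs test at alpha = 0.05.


Step 1: Compute median = 15; label A = above, B = below.
Labels in order: AABABABABB  (n_A = 5, n_B = 5)
Step 2: Count runs R = 8.
Step 3: Under H0 (random ordering), E[R] = 2*n_A*n_B/(n_A+n_B) + 1 = 2*5*5/10 + 1 = 6.0000.
        Var[R] = 2*n_A*n_B*(2*n_A*n_B - n_A - n_B) / ((n_A+n_B)^2 * (n_A+n_B-1)) = 2000/900 = 2.2222.
        SD[R] = 1.4907.
Step 4: Continuity-corrected z = (R - 0.5 - E[R]) / SD[R] = (8 - 0.5 - 6.0000) / 1.4907 = 1.0062.
Step 5: Two-sided p-value via normal approximation = 2*(1 - Phi(|z|)) = 0.314305.
Step 6: alpha = 0.05. fail to reject H0.

R = 8, z = 1.0062, p = 0.314305, fail to reject H0.


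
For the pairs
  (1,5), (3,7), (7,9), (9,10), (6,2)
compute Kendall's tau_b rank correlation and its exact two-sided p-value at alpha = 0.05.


Step 1: Enumerate the 10 unordered pairs (i,j) with i<j and classify each by sign(x_j-x_i) * sign(y_j-y_i).
  (1,2):dx=+2,dy=+2->C; (1,3):dx=+6,dy=+4->C; (1,4):dx=+8,dy=+5->C; (1,5):dx=+5,dy=-3->D
  (2,3):dx=+4,dy=+2->C; (2,4):dx=+6,dy=+3->C; (2,5):dx=+3,dy=-5->D; (3,4):dx=+2,dy=+1->C
  (3,5):dx=-1,dy=-7->C; (4,5):dx=-3,dy=-8->C
Step 2: C = 8, D = 2, total pairs = 10.
Step 3: tau = (C - D)/(n(n-1)/2) = (8 - 2)/10 = 0.600000.
Step 4: Exact two-sided p-value (enumerate n! = 120 permutations of y under H0): p = 0.233333.
Step 5: alpha = 0.05. fail to reject H0.

tau_b = 0.6000 (C=8, D=2), p = 0.233333, fail to reject H0.


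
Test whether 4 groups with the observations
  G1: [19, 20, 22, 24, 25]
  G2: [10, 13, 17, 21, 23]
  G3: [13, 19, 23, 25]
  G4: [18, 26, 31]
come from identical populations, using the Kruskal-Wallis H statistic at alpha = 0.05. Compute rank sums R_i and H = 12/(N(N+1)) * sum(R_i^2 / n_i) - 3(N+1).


Step 1: Combine all N = 17 observations and assign midranks.
sorted (value, group, rank): (10,G2,1), (13,G2,2.5), (13,G3,2.5), (17,G2,4), (18,G4,5), (19,G1,6.5), (19,G3,6.5), (20,G1,8), (21,G2,9), (22,G1,10), (23,G2,11.5), (23,G3,11.5), (24,G1,13), (25,G1,14.5), (25,G3,14.5), (26,G4,16), (31,G4,17)
Step 2: Sum ranks within each group.
R_1 = 52 (n_1 = 5)
R_2 = 28 (n_2 = 5)
R_3 = 35 (n_3 = 4)
R_4 = 38 (n_4 = 3)
Step 3: H = 12/(N(N+1)) * sum(R_i^2/n_i) - 3(N+1)
     = 12/(17*18) * (52^2/5 + 28^2/5 + 35^2/4 + 38^2/3) - 3*18
     = 0.039216 * 1485.18 - 54
     = 4.242484.
Step 4: Ties present; correction factor C = 1 - 24/(17^3 - 17) = 0.995098. Corrected H = 4.242484 / 0.995098 = 4.263383.
Step 5: Under H0, H ~ chi^2(3); p-value = 0.234392.
Step 6: alpha = 0.05. fail to reject H0.

H = 4.2634, df = 3, p = 0.234392, fail to reject H0.


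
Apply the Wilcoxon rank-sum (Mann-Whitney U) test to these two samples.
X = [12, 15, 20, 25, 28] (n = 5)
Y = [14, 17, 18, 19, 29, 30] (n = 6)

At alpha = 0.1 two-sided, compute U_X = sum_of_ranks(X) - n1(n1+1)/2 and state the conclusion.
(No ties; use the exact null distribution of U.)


Step 1: Combine and sort all 11 observations; assign midranks.
sorted (value, group): (12,X), (14,Y), (15,X), (17,Y), (18,Y), (19,Y), (20,X), (25,X), (28,X), (29,Y), (30,Y)
ranks: 12->1, 14->2, 15->3, 17->4, 18->5, 19->6, 20->7, 25->8, 28->9, 29->10, 30->11
Step 2: Rank sum for X: R1 = 1 + 3 + 7 + 8 + 9 = 28.
Step 3: U_X = R1 - n1(n1+1)/2 = 28 - 5*6/2 = 28 - 15 = 13.
       U_Y = n1*n2 - U_X = 30 - 13 = 17.
Step 4: No ties, so the exact null distribution of U (based on enumerating the C(11,5) = 462 equally likely rank assignments) gives the two-sided p-value.
Step 5: p-value = 0.792208; compare to alpha = 0.1. fail to reject H0.

U_X = 13, p = 0.792208, fail to reject H0 at alpha = 0.1.


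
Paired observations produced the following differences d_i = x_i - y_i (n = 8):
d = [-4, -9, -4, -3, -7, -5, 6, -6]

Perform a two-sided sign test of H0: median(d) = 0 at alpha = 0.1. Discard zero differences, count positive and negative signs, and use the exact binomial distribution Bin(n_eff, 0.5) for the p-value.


Step 1: Discard zero differences. Original n = 8; n_eff = number of nonzero differences = 8.
Nonzero differences (with sign): -4, -9, -4, -3, -7, -5, +6, -6
Step 2: Count signs: positive = 1, negative = 7.
Step 3: Under H0: P(positive) = 0.5, so the number of positives S ~ Bin(8, 0.5).
Step 4: Two-sided exact p-value = sum of Bin(8,0.5) probabilities at or below the observed probability = 0.070312.
Step 5: alpha = 0.1. reject H0.

n_eff = 8, pos = 1, neg = 7, p = 0.070312, reject H0.


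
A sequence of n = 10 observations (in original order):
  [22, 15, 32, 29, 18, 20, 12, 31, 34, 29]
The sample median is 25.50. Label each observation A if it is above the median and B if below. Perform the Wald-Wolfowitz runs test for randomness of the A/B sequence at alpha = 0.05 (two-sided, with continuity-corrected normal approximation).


Step 1: Compute median = 25.50; label A = above, B = below.
Labels in order: BBAABBBAAA  (n_A = 5, n_B = 5)
Step 2: Count runs R = 4.
Step 3: Under H0 (random ordering), E[R] = 2*n_A*n_B/(n_A+n_B) + 1 = 2*5*5/10 + 1 = 6.0000.
        Var[R] = 2*n_A*n_B*(2*n_A*n_B - n_A - n_B) / ((n_A+n_B)^2 * (n_A+n_B-1)) = 2000/900 = 2.2222.
        SD[R] = 1.4907.
Step 4: Continuity-corrected z = (R + 0.5 - E[R]) / SD[R] = (4 + 0.5 - 6.0000) / 1.4907 = -1.0062.
Step 5: Two-sided p-value via normal approximation = 2*(1 - Phi(|z|)) = 0.314305.
Step 6: alpha = 0.05. fail to reject H0.

R = 4, z = -1.0062, p = 0.314305, fail to reject H0.


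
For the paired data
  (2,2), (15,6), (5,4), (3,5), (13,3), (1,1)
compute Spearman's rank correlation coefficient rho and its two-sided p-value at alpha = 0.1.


Step 1: Rank x and y separately (midranks; no ties here).
rank(x): 2->2, 15->6, 5->4, 3->3, 13->5, 1->1
rank(y): 2->2, 6->6, 4->4, 5->5, 3->3, 1->1
Step 2: d_i = R_x(i) - R_y(i); compute d_i^2.
  (2-2)^2=0, (6-6)^2=0, (4-4)^2=0, (3-5)^2=4, (5-3)^2=4, (1-1)^2=0
sum(d^2) = 8.
Step 3: rho = 1 - 6*8 / (6*(6^2 - 1)) = 1 - 48/210 = 0.771429.
Step 4: Under H0, t = rho * sqrt((n-2)/(1-rho^2)) = 2.4247 ~ t(4).
Step 5: Two-sided p-value from the t-distribution with 4 df = 0.072397.
Step 6: alpha = 0.1. reject H0.

rho = 0.7714, p = 0.072397, reject H0 at alpha = 0.1.


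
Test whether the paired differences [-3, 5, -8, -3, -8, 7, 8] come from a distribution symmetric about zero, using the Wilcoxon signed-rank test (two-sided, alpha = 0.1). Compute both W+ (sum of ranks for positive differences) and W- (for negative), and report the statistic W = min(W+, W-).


Step 1: Drop any zero differences (none here) and take |d_i|.
|d| = [3, 5, 8, 3, 8, 7, 8]
Step 2: Midrank |d_i| (ties get averaged ranks).
ranks: |3|->1.5, |5|->3, |8|->6, |3|->1.5, |8|->6, |7|->4, |8|->6
Step 3: Attach original signs; sum ranks with positive sign and with negative sign.
W+ = 3 + 4 + 6 = 13
W- = 1.5 + 6 + 1.5 + 6 = 15
(Check: W+ + W- = 28 should equal n(n+1)/2 = 28.)
Step 4: Test statistic W = min(W+, W-) = 13.
Step 5: Ties in |d|, so use the tie-corrected normal approximation.
        E[W] = n(n+1)/4 = 7*8/4 = 14.
        Tie groups: |d|=3 (t=2), |d|=8 (t=3); sum(t^3 - t) = 30.
        Var[W] = n(n+1)(2n+1)/24 - sum(t^3-t)/48 = 840/24 - 30/48 = 34.375.
        z = (W - E[W]) / sqrt(Var[W]) = (13 - 14) / 5.8630 = -0.1706.
        Two-sided p = 2*Phi(z) = 0.864569.
Step 6: alpha = 0.1. fail to reject H0.

W+ = 13, W- = 15, W = min = 13, p = 0.864569, fail to reject H0.


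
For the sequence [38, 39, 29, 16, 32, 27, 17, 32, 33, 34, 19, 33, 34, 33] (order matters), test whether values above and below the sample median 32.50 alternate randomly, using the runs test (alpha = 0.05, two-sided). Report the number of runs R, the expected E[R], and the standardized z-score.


Step 1: Compute median = 32.50; label A = above, B = below.
Labels in order: AABBBBBBAABAAA  (n_A = 7, n_B = 7)
Step 2: Count runs R = 5.
Step 3: Under H0 (random ordering), E[R] = 2*n_A*n_B/(n_A+n_B) + 1 = 2*7*7/14 + 1 = 8.0000.
        Var[R] = 2*n_A*n_B*(2*n_A*n_B - n_A - n_B) / ((n_A+n_B)^2 * (n_A+n_B-1)) = 8232/2548 = 3.2308.
        SD[R] = 1.7974.
Step 4: Continuity-corrected z = (R + 0.5 - E[R]) / SD[R] = (5 + 0.5 - 8.0000) / 1.7974 = -1.3909.
Step 5: Two-sided p-value via normal approximation = 2*(1 - Phi(|z|)) = 0.164264.
Step 6: alpha = 0.05. fail to reject H0.

R = 5, z = -1.3909, p = 0.164264, fail to reject H0.


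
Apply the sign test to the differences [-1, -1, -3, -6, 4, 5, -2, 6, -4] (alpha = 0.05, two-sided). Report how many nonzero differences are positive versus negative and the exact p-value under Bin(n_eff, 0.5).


Step 1: Discard zero differences. Original n = 9; n_eff = number of nonzero differences = 9.
Nonzero differences (with sign): -1, -1, -3, -6, +4, +5, -2, +6, -4
Step 2: Count signs: positive = 3, negative = 6.
Step 3: Under H0: P(positive) = 0.5, so the number of positives S ~ Bin(9, 0.5).
Step 4: Two-sided exact p-value = sum of Bin(9,0.5) probabilities at or below the observed probability = 0.507812.
Step 5: alpha = 0.05. fail to reject H0.

n_eff = 9, pos = 3, neg = 6, p = 0.507812, fail to reject H0.


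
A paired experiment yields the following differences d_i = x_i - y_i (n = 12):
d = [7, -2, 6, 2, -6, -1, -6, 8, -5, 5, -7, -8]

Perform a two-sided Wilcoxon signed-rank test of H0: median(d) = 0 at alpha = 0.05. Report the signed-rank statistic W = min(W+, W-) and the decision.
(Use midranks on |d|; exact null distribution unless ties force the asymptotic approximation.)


Step 1: Drop any zero differences (none here) and take |d_i|.
|d| = [7, 2, 6, 2, 6, 1, 6, 8, 5, 5, 7, 8]
Step 2: Midrank |d_i| (ties get averaged ranks).
ranks: |7|->9.5, |2|->2.5, |6|->7, |2|->2.5, |6|->7, |1|->1, |6|->7, |8|->11.5, |5|->4.5, |5|->4.5, |7|->9.5, |8|->11.5
Step 3: Attach original signs; sum ranks with positive sign and with negative sign.
W+ = 9.5 + 7 + 2.5 + 11.5 + 4.5 = 35
W- = 2.5 + 7 + 1 + 7 + 4.5 + 9.5 + 11.5 = 43
(Check: W+ + W- = 78 should equal n(n+1)/2 = 78.)
Step 4: Test statistic W = min(W+, W-) = 35.
Step 5: Ties in |d|, so use the tie-corrected normal approximation.
        E[W] = n(n+1)/4 = 12*13/4 = 39.
        Tie groups: |d|=2 (t=2), |d|=5 (t=2), |d|=6 (t=3), |d|=7 (t=2), |d|=8 (t=2); sum(t^3 - t) = 48.
        Var[W] = n(n+1)(2n+1)/24 - sum(t^3-t)/48 = 3900/24 - 48/48 = 161.5.
        z = (W - E[W]) / sqrt(Var[W]) = (35 - 39) / 12.7083 = -0.3148.
        Two-sided p = 2*Phi(z) = 0.752947.
Step 6: alpha = 0.05. fail to reject H0.

W+ = 35, W- = 43, W = min = 35, p = 0.752947, fail to reject H0.


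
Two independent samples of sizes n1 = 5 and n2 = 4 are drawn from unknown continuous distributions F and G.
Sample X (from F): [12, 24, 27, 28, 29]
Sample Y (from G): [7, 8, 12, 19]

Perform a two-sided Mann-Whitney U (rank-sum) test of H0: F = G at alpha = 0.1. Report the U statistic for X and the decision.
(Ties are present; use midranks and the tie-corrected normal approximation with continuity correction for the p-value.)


Step 1: Combine and sort all 9 observations; assign midranks.
sorted (value, group): (7,Y), (8,Y), (12,X), (12,Y), (19,Y), (24,X), (27,X), (28,X), (29,X)
ranks: 7->1, 8->2, 12->3.5, 12->3.5, 19->5, 24->6, 27->7, 28->8, 29->9
Step 2: Rank sum for X: R1 = 3.5 + 6 + 7 + 8 + 9 = 33.5.
Step 3: U_X = R1 - n1(n1+1)/2 = 33.5 - 5*6/2 = 33.5 - 15 = 18.5.
       U_Y = n1*n2 - U_X = 20 - 18.5 = 1.5.
Step 4: Ties are present, so use the tie-corrected normal approximation (with continuity correction) for the p-value.
Step 5: p-value = 0.049090; compare to alpha = 0.1. reject H0.

U_X = 18.5, p = 0.049090, reject H0 at alpha = 0.1.


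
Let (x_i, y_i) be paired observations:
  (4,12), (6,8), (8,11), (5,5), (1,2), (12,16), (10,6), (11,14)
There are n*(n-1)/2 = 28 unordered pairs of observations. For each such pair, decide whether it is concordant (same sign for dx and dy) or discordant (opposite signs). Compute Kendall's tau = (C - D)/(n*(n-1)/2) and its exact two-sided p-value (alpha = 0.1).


Step 1: Enumerate the 28 unordered pairs (i,j) with i<j and classify each by sign(x_j-x_i) * sign(y_j-y_i).
  (1,2):dx=+2,dy=-4->D; (1,3):dx=+4,dy=-1->D; (1,4):dx=+1,dy=-7->D; (1,5):dx=-3,dy=-10->C
  (1,6):dx=+8,dy=+4->C; (1,7):dx=+6,dy=-6->D; (1,8):dx=+7,dy=+2->C; (2,3):dx=+2,dy=+3->C
  (2,4):dx=-1,dy=-3->C; (2,5):dx=-5,dy=-6->C; (2,6):dx=+6,dy=+8->C; (2,7):dx=+4,dy=-2->D
  (2,8):dx=+5,dy=+6->C; (3,4):dx=-3,dy=-6->C; (3,5):dx=-7,dy=-9->C; (3,6):dx=+4,dy=+5->C
  (3,7):dx=+2,dy=-5->D; (3,8):dx=+3,dy=+3->C; (4,5):dx=-4,dy=-3->C; (4,6):dx=+7,dy=+11->C
  (4,7):dx=+5,dy=+1->C; (4,8):dx=+6,dy=+9->C; (5,6):dx=+11,dy=+14->C; (5,7):dx=+9,dy=+4->C
  (5,8):dx=+10,dy=+12->C; (6,7):dx=-2,dy=-10->C; (6,8):dx=-1,dy=-2->C; (7,8):dx=+1,dy=+8->C
Step 2: C = 22, D = 6, total pairs = 28.
Step 3: tau = (C - D)/(n(n-1)/2) = (22 - 6)/28 = 0.571429.
Step 4: Exact two-sided p-value (enumerate n! = 40320 permutations of y under H0): p = 0.061012.
Step 5: alpha = 0.1. reject H0.

tau_b = 0.5714 (C=22, D=6), p = 0.061012, reject H0.


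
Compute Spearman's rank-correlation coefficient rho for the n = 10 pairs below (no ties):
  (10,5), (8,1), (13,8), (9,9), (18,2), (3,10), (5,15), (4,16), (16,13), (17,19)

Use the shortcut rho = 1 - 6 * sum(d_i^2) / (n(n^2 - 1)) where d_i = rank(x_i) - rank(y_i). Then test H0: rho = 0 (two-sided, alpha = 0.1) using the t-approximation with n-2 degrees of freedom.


Step 1: Rank x and y separately (midranks; no ties here).
rank(x): 10->6, 8->4, 13->7, 9->5, 18->10, 3->1, 5->3, 4->2, 16->8, 17->9
rank(y): 5->3, 1->1, 8->4, 9->5, 2->2, 10->6, 15->8, 16->9, 13->7, 19->10
Step 2: d_i = R_x(i) - R_y(i); compute d_i^2.
  (6-3)^2=9, (4-1)^2=9, (7-4)^2=9, (5-5)^2=0, (10-2)^2=64, (1-6)^2=25, (3-8)^2=25, (2-9)^2=49, (8-7)^2=1, (9-10)^2=1
sum(d^2) = 192.
Step 3: rho = 1 - 6*192 / (10*(10^2 - 1)) = 1 - 1152/990 = -0.163636.
Step 4: Under H0, t = rho * sqrt((n-2)/(1-rho^2)) = -0.4692 ~ t(8).
Step 5: Two-sided p-value from the t-distribution with 8 df = 0.651477.
Step 6: alpha = 0.1. fail to reject H0.

rho = -0.1636, p = 0.651477, fail to reject H0 at alpha = 0.1.


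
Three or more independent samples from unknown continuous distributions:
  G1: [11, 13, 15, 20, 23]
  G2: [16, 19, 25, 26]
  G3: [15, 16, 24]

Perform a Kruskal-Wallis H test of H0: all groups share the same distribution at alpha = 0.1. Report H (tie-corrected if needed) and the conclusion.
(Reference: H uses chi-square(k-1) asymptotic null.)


Step 1: Combine all N = 12 observations and assign midranks.
sorted (value, group, rank): (11,G1,1), (13,G1,2), (15,G1,3.5), (15,G3,3.5), (16,G2,5.5), (16,G3,5.5), (19,G2,7), (20,G1,8), (23,G1,9), (24,G3,10), (25,G2,11), (26,G2,12)
Step 2: Sum ranks within each group.
R_1 = 23.5 (n_1 = 5)
R_2 = 35.5 (n_2 = 4)
R_3 = 19 (n_3 = 3)
Step 3: H = 12/(N(N+1)) * sum(R_i^2/n_i) - 3(N+1)
     = 12/(12*13) * (23.5^2/5 + 35.5^2/4 + 19^2/3) - 3*13
     = 0.076923 * 545.846 - 39
     = 2.988141.
Step 4: Ties present; correction factor C = 1 - 12/(12^3 - 12) = 0.993007. Corrected H = 2.988141 / 0.993007 = 3.009184.
Step 5: Under H0, H ~ chi^2(2); p-value = 0.222108.
Step 6: alpha = 0.1. fail to reject H0.

H = 3.0092, df = 2, p = 0.222108, fail to reject H0.


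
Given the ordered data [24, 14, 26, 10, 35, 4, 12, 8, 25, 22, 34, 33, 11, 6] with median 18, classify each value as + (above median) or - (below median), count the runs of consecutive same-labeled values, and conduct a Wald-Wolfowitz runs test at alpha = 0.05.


Step 1: Compute median = 18; label A = above, B = below.
Labels in order: ABABABBBAAAABB  (n_A = 7, n_B = 7)
Step 2: Count runs R = 8.
Step 3: Under H0 (random ordering), E[R] = 2*n_A*n_B/(n_A+n_B) + 1 = 2*7*7/14 + 1 = 8.0000.
        Var[R] = 2*n_A*n_B*(2*n_A*n_B - n_A - n_B) / ((n_A+n_B)^2 * (n_A+n_B-1)) = 8232/2548 = 3.2308.
        SD[R] = 1.7974.
Step 4: R = E[R], so z = 0 with no continuity correction.
Step 5: Two-sided p-value via normal approximation = 2*(1 - Phi(|z|)) = 1.000000.
Step 6: alpha = 0.05. fail to reject H0.

R = 8, z = 0.0000, p = 1.000000, fail to reject H0.


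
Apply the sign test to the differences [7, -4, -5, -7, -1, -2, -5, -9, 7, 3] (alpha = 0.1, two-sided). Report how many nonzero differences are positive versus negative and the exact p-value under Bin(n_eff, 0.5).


Step 1: Discard zero differences. Original n = 10; n_eff = number of nonzero differences = 10.
Nonzero differences (with sign): +7, -4, -5, -7, -1, -2, -5, -9, +7, +3
Step 2: Count signs: positive = 3, negative = 7.
Step 3: Under H0: P(positive) = 0.5, so the number of positives S ~ Bin(10, 0.5).
Step 4: Two-sided exact p-value = sum of Bin(10,0.5) probabilities at or below the observed probability = 0.343750.
Step 5: alpha = 0.1. fail to reject H0.

n_eff = 10, pos = 3, neg = 7, p = 0.343750, fail to reject H0.


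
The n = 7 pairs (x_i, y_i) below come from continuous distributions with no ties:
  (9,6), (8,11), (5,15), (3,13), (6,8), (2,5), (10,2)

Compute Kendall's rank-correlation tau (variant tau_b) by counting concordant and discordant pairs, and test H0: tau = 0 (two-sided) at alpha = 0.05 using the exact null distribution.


Step 1: Enumerate the 21 unordered pairs (i,j) with i<j and classify each by sign(x_j-x_i) * sign(y_j-y_i).
  (1,2):dx=-1,dy=+5->D; (1,3):dx=-4,dy=+9->D; (1,4):dx=-6,dy=+7->D; (1,5):dx=-3,dy=+2->D
  (1,6):dx=-7,dy=-1->C; (1,7):dx=+1,dy=-4->D; (2,3):dx=-3,dy=+4->D; (2,4):dx=-5,dy=+2->D
  (2,5):dx=-2,dy=-3->C; (2,6):dx=-6,dy=-6->C; (2,7):dx=+2,dy=-9->D; (3,4):dx=-2,dy=-2->C
  (3,5):dx=+1,dy=-7->D; (3,6):dx=-3,dy=-10->C; (3,7):dx=+5,dy=-13->D; (4,5):dx=+3,dy=-5->D
  (4,6):dx=-1,dy=-8->C; (4,7):dx=+7,dy=-11->D; (5,6):dx=-4,dy=-3->C; (5,7):dx=+4,dy=-6->D
  (6,7):dx=+8,dy=-3->D
Step 2: C = 7, D = 14, total pairs = 21.
Step 3: tau = (C - D)/(n(n-1)/2) = (7 - 14)/21 = -0.333333.
Step 4: Exact two-sided p-value (enumerate n! = 5040 permutations of y under H0): p = 0.381349.
Step 5: alpha = 0.05. fail to reject H0.

tau_b = -0.3333 (C=7, D=14), p = 0.381349, fail to reject H0.


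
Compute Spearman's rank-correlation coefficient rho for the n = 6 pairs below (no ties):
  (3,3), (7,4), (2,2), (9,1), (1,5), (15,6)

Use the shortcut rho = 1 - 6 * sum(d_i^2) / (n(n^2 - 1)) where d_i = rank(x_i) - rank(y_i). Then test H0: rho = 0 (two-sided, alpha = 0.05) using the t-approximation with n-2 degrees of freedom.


Step 1: Rank x and y separately (midranks; no ties here).
rank(x): 3->3, 7->4, 2->2, 9->5, 1->1, 15->6
rank(y): 3->3, 4->4, 2->2, 1->1, 5->5, 6->6
Step 2: d_i = R_x(i) - R_y(i); compute d_i^2.
  (3-3)^2=0, (4-4)^2=0, (2-2)^2=0, (5-1)^2=16, (1-5)^2=16, (6-6)^2=0
sum(d^2) = 32.
Step 3: rho = 1 - 6*32 / (6*(6^2 - 1)) = 1 - 192/210 = 0.085714.
Step 4: Under H0, t = rho * sqrt((n-2)/(1-rho^2)) = 0.1721 ~ t(4).
Step 5: Two-sided p-value from the t-distribution with 4 df = 0.871743.
Step 6: alpha = 0.05. fail to reject H0.

rho = 0.0857, p = 0.871743, fail to reject H0 at alpha = 0.05.


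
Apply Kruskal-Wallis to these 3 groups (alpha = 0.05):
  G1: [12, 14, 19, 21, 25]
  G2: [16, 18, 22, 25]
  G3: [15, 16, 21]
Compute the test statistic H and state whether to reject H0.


Step 1: Combine all N = 12 observations and assign midranks.
sorted (value, group, rank): (12,G1,1), (14,G1,2), (15,G3,3), (16,G2,4.5), (16,G3,4.5), (18,G2,6), (19,G1,7), (21,G1,8.5), (21,G3,8.5), (22,G2,10), (25,G1,11.5), (25,G2,11.5)
Step 2: Sum ranks within each group.
R_1 = 30 (n_1 = 5)
R_2 = 32 (n_2 = 4)
R_3 = 16 (n_3 = 3)
Step 3: H = 12/(N(N+1)) * sum(R_i^2/n_i) - 3(N+1)
     = 12/(12*13) * (30^2/5 + 32^2/4 + 16^2/3) - 3*13
     = 0.076923 * 521.333 - 39
     = 1.102564.
Step 4: Ties present; correction factor C = 1 - 18/(12^3 - 12) = 0.989510. Corrected H = 1.102564 / 0.989510 = 1.114252.
Step 5: Under H0, H ~ chi^2(2); p-value = 0.572853.
Step 6: alpha = 0.05. fail to reject H0.

H = 1.1143, df = 2, p = 0.572853, fail to reject H0.


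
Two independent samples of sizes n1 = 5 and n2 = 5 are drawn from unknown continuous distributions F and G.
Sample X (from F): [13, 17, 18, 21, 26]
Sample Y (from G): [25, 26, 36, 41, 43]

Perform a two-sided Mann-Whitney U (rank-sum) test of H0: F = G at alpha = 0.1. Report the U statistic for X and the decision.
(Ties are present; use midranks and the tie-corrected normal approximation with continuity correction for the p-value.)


Step 1: Combine and sort all 10 observations; assign midranks.
sorted (value, group): (13,X), (17,X), (18,X), (21,X), (25,Y), (26,X), (26,Y), (36,Y), (41,Y), (43,Y)
ranks: 13->1, 17->2, 18->3, 21->4, 25->5, 26->6.5, 26->6.5, 36->8, 41->9, 43->10
Step 2: Rank sum for X: R1 = 1 + 2 + 3 + 4 + 6.5 = 16.5.
Step 3: U_X = R1 - n1(n1+1)/2 = 16.5 - 5*6/2 = 16.5 - 15 = 1.5.
       U_Y = n1*n2 - U_X = 25 - 1.5 = 23.5.
Step 4: Ties are present, so use the tie-corrected normal approximation (with continuity correction) for the p-value.
Step 5: p-value = 0.027803; compare to alpha = 0.1. reject H0.

U_X = 1.5, p = 0.027803, reject H0 at alpha = 0.1.


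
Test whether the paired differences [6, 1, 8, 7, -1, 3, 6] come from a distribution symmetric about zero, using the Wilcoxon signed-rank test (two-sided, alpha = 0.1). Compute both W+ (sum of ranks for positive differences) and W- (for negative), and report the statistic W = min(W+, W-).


Step 1: Drop any zero differences (none here) and take |d_i|.
|d| = [6, 1, 8, 7, 1, 3, 6]
Step 2: Midrank |d_i| (ties get averaged ranks).
ranks: |6|->4.5, |1|->1.5, |8|->7, |7|->6, |1|->1.5, |3|->3, |6|->4.5
Step 3: Attach original signs; sum ranks with positive sign and with negative sign.
W+ = 4.5 + 1.5 + 7 + 6 + 3 + 4.5 = 26.5
W- = 1.5 = 1.5
(Check: W+ + W- = 28 should equal n(n+1)/2 = 28.)
Step 4: Test statistic W = min(W+, W-) = 1.5.
Step 5: Ties in |d|, so use the tie-corrected normal approximation.
        E[W] = n(n+1)/4 = 7*8/4 = 14.
        Tie groups: |d|=1 (t=2), |d|=6 (t=2); sum(t^3 - t) = 12.
        Var[W] = n(n+1)(2n+1)/24 - sum(t^3-t)/48 = 840/24 - 12/48 = 34.75.
        z = (W - E[W]) / sqrt(Var[W]) = (1.5 - 14) / 5.8949 = -2.1205.
        Two-sided p = 2*Phi(z) = 0.033966.
Step 6: alpha = 0.1. reject H0.

W+ = 26.5, W- = 1.5, W = min = 1.5, p = 0.033966, reject H0.


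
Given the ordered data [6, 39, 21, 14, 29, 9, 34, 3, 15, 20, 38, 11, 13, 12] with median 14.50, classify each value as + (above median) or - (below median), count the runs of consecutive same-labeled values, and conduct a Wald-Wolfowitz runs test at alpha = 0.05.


Step 1: Compute median = 14.50; label A = above, B = below.
Labels in order: BAABABABAAABBB  (n_A = 7, n_B = 7)
Step 2: Count runs R = 9.
Step 3: Under H0 (random ordering), E[R] = 2*n_A*n_B/(n_A+n_B) + 1 = 2*7*7/14 + 1 = 8.0000.
        Var[R] = 2*n_A*n_B*(2*n_A*n_B - n_A - n_B) / ((n_A+n_B)^2 * (n_A+n_B-1)) = 8232/2548 = 3.2308.
        SD[R] = 1.7974.
Step 4: Continuity-corrected z = (R - 0.5 - E[R]) / SD[R] = (9 - 0.5 - 8.0000) / 1.7974 = 0.2782.
Step 5: Two-sided p-value via normal approximation = 2*(1 - Phi(|z|)) = 0.780879.
Step 6: alpha = 0.05. fail to reject H0.

R = 9, z = 0.2782, p = 0.780879, fail to reject H0.


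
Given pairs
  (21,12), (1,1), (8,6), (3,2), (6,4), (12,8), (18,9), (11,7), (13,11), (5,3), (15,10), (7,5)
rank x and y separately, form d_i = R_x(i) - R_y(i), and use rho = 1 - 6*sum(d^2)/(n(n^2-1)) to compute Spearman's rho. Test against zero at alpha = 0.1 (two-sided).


Step 1: Rank x and y separately (midranks; no ties here).
rank(x): 21->12, 1->1, 8->6, 3->2, 6->4, 12->8, 18->11, 11->7, 13->9, 5->3, 15->10, 7->5
rank(y): 12->12, 1->1, 6->6, 2->2, 4->4, 8->8, 9->9, 7->7, 11->11, 3->3, 10->10, 5->5
Step 2: d_i = R_x(i) - R_y(i); compute d_i^2.
  (12-12)^2=0, (1-1)^2=0, (6-6)^2=0, (2-2)^2=0, (4-4)^2=0, (8-8)^2=0, (11-9)^2=4, (7-7)^2=0, (9-11)^2=4, (3-3)^2=0, (10-10)^2=0, (5-5)^2=0
sum(d^2) = 8.
Step 3: rho = 1 - 6*8 / (12*(12^2 - 1)) = 1 - 48/1716 = 0.972028.
Step 4: Under H0, t = rho * sqrt((n-2)/(1-rho^2)) = 13.0876 ~ t(10).
Step 5: Two-sided p-value from the t-distribution with 10 df = 0.000000.
Step 6: alpha = 0.1. reject H0.

rho = 0.9720, p = 0.000000, reject H0 at alpha = 0.1.


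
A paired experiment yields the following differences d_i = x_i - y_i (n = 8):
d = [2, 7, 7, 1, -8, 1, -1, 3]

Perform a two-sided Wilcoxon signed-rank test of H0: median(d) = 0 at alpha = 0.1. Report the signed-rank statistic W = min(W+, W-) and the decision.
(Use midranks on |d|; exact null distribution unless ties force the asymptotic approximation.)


Step 1: Drop any zero differences (none here) and take |d_i|.
|d| = [2, 7, 7, 1, 8, 1, 1, 3]
Step 2: Midrank |d_i| (ties get averaged ranks).
ranks: |2|->4, |7|->6.5, |7|->6.5, |1|->2, |8|->8, |1|->2, |1|->2, |3|->5
Step 3: Attach original signs; sum ranks with positive sign and with negative sign.
W+ = 4 + 6.5 + 6.5 + 2 + 2 + 5 = 26
W- = 8 + 2 = 10
(Check: W+ + W- = 36 should equal n(n+1)/2 = 36.)
Step 4: Test statistic W = min(W+, W-) = 10.
Step 5: Ties in |d|, so use the tie-corrected normal approximation.
        E[W] = n(n+1)/4 = 8*9/4 = 18.
        Tie groups: |d|=1 (t=3), |d|=7 (t=2); sum(t^3 - t) = 30.
        Var[W] = n(n+1)(2n+1)/24 - sum(t^3-t)/48 = 1224/24 - 30/48 = 50.375.
        z = (W - E[W]) / sqrt(Var[W]) = (10 - 18) / 7.0975 = -1.1272.
        Two-sided p = 2*Phi(z) = 0.259678.
Step 6: alpha = 0.1. fail to reject H0.

W+ = 26, W- = 10, W = min = 10, p = 0.259678, fail to reject H0.


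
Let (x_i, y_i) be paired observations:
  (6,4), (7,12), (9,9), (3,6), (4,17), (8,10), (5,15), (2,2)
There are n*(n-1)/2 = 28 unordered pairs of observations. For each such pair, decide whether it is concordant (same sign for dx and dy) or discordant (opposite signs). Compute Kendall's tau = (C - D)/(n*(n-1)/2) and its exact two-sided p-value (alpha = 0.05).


Step 1: Enumerate the 28 unordered pairs (i,j) with i<j and classify each by sign(x_j-x_i) * sign(y_j-y_i).
  (1,2):dx=+1,dy=+8->C; (1,3):dx=+3,dy=+5->C; (1,4):dx=-3,dy=+2->D; (1,5):dx=-2,dy=+13->D
  (1,6):dx=+2,dy=+6->C; (1,7):dx=-1,dy=+11->D; (1,8):dx=-4,dy=-2->C; (2,3):dx=+2,dy=-3->D
  (2,4):dx=-4,dy=-6->C; (2,5):dx=-3,dy=+5->D; (2,6):dx=+1,dy=-2->D; (2,7):dx=-2,dy=+3->D
  (2,8):dx=-5,dy=-10->C; (3,4):dx=-6,dy=-3->C; (3,5):dx=-5,dy=+8->D; (3,6):dx=-1,dy=+1->D
  (3,7):dx=-4,dy=+6->D; (3,8):dx=-7,dy=-7->C; (4,5):dx=+1,dy=+11->C; (4,6):dx=+5,dy=+4->C
  (4,7):dx=+2,dy=+9->C; (4,8):dx=-1,dy=-4->C; (5,6):dx=+4,dy=-7->D; (5,7):dx=+1,dy=-2->D
  (5,8):dx=-2,dy=-15->C; (6,7):dx=-3,dy=+5->D; (6,8):dx=-6,dy=-8->C; (7,8):dx=-3,dy=-13->C
Step 2: C = 15, D = 13, total pairs = 28.
Step 3: tau = (C - D)/(n(n-1)/2) = (15 - 13)/28 = 0.071429.
Step 4: Exact two-sided p-value (enumerate n! = 40320 permutations of y under H0): p = 0.904861.
Step 5: alpha = 0.05. fail to reject H0.

tau_b = 0.0714 (C=15, D=13), p = 0.904861, fail to reject H0.


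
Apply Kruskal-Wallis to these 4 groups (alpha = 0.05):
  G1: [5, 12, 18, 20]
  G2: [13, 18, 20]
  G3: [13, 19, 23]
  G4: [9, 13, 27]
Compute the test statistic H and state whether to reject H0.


Step 1: Combine all N = 13 observations and assign midranks.
sorted (value, group, rank): (5,G1,1), (9,G4,2), (12,G1,3), (13,G2,5), (13,G3,5), (13,G4,5), (18,G1,7.5), (18,G2,7.5), (19,G3,9), (20,G1,10.5), (20,G2,10.5), (23,G3,12), (27,G4,13)
Step 2: Sum ranks within each group.
R_1 = 22 (n_1 = 4)
R_2 = 23 (n_2 = 3)
R_3 = 26 (n_3 = 3)
R_4 = 20 (n_4 = 3)
Step 3: H = 12/(N(N+1)) * sum(R_i^2/n_i) - 3(N+1)
     = 12/(13*14) * (22^2/4 + 23^2/3 + 26^2/3 + 20^2/3) - 3*14
     = 0.065934 * 656 - 42
     = 1.252747.
Step 4: Ties present; correction factor C = 1 - 36/(13^3 - 13) = 0.983516. Corrected H = 1.252747 / 0.983516 = 1.273743.
Step 5: Under H0, H ~ chi^2(3); p-value = 0.735377.
Step 6: alpha = 0.05. fail to reject H0.

H = 1.2737, df = 3, p = 0.735377, fail to reject H0.


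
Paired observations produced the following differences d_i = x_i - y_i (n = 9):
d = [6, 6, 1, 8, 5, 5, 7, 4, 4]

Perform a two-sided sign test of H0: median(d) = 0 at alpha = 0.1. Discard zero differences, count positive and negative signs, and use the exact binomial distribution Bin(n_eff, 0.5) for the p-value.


Step 1: Discard zero differences. Original n = 9; n_eff = number of nonzero differences = 9.
Nonzero differences (with sign): +6, +6, +1, +8, +5, +5, +7, +4, +4
Step 2: Count signs: positive = 9, negative = 0.
Step 3: Under H0: P(positive) = 0.5, so the number of positives S ~ Bin(9, 0.5).
Step 4: Two-sided exact p-value = sum of Bin(9,0.5) probabilities at or below the observed probability = 0.003906.
Step 5: alpha = 0.1. reject H0.

n_eff = 9, pos = 9, neg = 0, p = 0.003906, reject H0.


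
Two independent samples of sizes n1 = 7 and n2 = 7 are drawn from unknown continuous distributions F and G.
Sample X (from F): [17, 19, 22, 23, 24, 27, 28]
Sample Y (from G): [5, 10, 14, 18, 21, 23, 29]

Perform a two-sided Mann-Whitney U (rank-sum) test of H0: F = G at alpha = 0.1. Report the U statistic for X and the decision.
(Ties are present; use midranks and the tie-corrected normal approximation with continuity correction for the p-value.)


Step 1: Combine and sort all 14 observations; assign midranks.
sorted (value, group): (5,Y), (10,Y), (14,Y), (17,X), (18,Y), (19,X), (21,Y), (22,X), (23,X), (23,Y), (24,X), (27,X), (28,X), (29,Y)
ranks: 5->1, 10->2, 14->3, 17->4, 18->5, 19->6, 21->7, 22->8, 23->9.5, 23->9.5, 24->11, 27->12, 28->13, 29->14
Step 2: Rank sum for X: R1 = 4 + 6 + 8 + 9.5 + 11 + 12 + 13 = 63.5.
Step 3: U_X = R1 - n1(n1+1)/2 = 63.5 - 7*8/2 = 63.5 - 28 = 35.5.
       U_Y = n1*n2 - U_X = 49 - 35.5 = 13.5.
Step 4: Ties are present, so use the tie-corrected normal approximation (with continuity correction) for the p-value.
Step 5: p-value = 0.179234; compare to alpha = 0.1. fail to reject H0.

U_X = 35.5, p = 0.179234, fail to reject H0 at alpha = 0.1.


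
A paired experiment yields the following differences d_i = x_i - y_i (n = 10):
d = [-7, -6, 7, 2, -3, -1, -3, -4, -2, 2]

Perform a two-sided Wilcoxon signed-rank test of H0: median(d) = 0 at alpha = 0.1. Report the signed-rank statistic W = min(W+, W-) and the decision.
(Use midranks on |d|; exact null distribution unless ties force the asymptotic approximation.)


Step 1: Drop any zero differences (none here) and take |d_i|.
|d| = [7, 6, 7, 2, 3, 1, 3, 4, 2, 2]
Step 2: Midrank |d_i| (ties get averaged ranks).
ranks: |7|->9.5, |6|->8, |7|->9.5, |2|->3, |3|->5.5, |1|->1, |3|->5.5, |4|->7, |2|->3, |2|->3
Step 3: Attach original signs; sum ranks with positive sign and with negative sign.
W+ = 9.5 + 3 + 3 = 15.5
W- = 9.5 + 8 + 5.5 + 1 + 5.5 + 7 + 3 = 39.5
(Check: W+ + W- = 55 should equal n(n+1)/2 = 55.)
Step 4: Test statistic W = min(W+, W-) = 15.5.
Step 5: Ties in |d|, so use the tie-corrected normal approximation.
        E[W] = n(n+1)/4 = 10*11/4 = 27.5.
        Tie groups: |d|=2 (t=3), |d|=3 (t=2), |d|=7 (t=2); sum(t^3 - t) = 36.
        Var[W] = n(n+1)(2n+1)/24 - sum(t^3-t)/48 = 2310/24 - 36/48 = 95.5.
        z = (W - E[W]) / sqrt(Var[W]) = (15.5 - 27.5) / 9.7724 = -1.2279.
        Two-sided p = 2*Phi(z) = 0.219467.
Step 6: alpha = 0.1. fail to reject H0.

W+ = 15.5, W- = 39.5, W = min = 15.5, p = 0.219467, fail to reject H0.


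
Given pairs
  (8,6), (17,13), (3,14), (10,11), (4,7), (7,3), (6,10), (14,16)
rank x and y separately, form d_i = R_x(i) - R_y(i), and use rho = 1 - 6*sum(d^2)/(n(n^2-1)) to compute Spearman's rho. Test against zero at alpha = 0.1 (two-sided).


Step 1: Rank x and y separately (midranks; no ties here).
rank(x): 8->5, 17->8, 3->1, 10->6, 4->2, 7->4, 6->3, 14->7
rank(y): 6->2, 13->6, 14->7, 11->5, 7->3, 3->1, 10->4, 16->8
Step 2: d_i = R_x(i) - R_y(i); compute d_i^2.
  (5-2)^2=9, (8-6)^2=4, (1-7)^2=36, (6-5)^2=1, (2-3)^2=1, (4-1)^2=9, (3-4)^2=1, (7-8)^2=1
sum(d^2) = 62.
Step 3: rho = 1 - 6*62 / (8*(8^2 - 1)) = 1 - 372/504 = 0.261905.
Step 4: Under H0, t = rho * sqrt((n-2)/(1-rho^2)) = 0.6647 ~ t(6).
Step 5: Two-sided p-value from the t-distribution with 6 df = 0.530923.
Step 6: alpha = 0.1. fail to reject H0.

rho = 0.2619, p = 0.530923, fail to reject H0 at alpha = 0.1.


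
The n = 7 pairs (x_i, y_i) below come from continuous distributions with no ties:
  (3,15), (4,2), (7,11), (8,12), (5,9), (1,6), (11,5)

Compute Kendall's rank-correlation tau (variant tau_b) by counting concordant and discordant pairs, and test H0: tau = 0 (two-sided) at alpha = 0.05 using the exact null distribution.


Step 1: Enumerate the 21 unordered pairs (i,j) with i<j and classify each by sign(x_j-x_i) * sign(y_j-y_i).
  (1,2):dx=+1,dy=-13->D; (1,3):dx=+4,dy=-4->D; (1,4):dx=+5,dy=-3->D; (1,5):dx=+2,dy=-6->D
  (1,6):dx=-2,dy=-9->C; (1,7):dx=+8,dy=-10->D; (2,3):dx=+3,dy=+9->C; (2,4):dx=+4,dy=+10->C
  (2,5):dx=+1,dy=+7->C; (2,6):dx=-3,dy=+4->D; (2,7):dx=+7,dy=+3->C; (3,4):dx=+1,dy=+1->C
  (3,5):dx=-2,dy=-2->C; (3,6):dx=-6,dy=-5->C; (3,7):dx=+4,dy=-6->D; (4,5):dx=-3,dy=-3->C
  (4,6):dx=-7,dy=-6->C; (4,7):dx=+3,dy=-7->D; (5,6):dx=-4,dy=-3->C; (5,7):dx=+6,dy=-4->D
  (6,7):dx=+10,dy=-1->D
Step 2: C = 11, D = 10, total pairs = 21.
Step 3: tau = (C - D)/(n(n-1)/2) = (11 - 10)/21 = 0.047619.
Step 4: Exact two-sided p-value (enumerate n! = 5040 permutations of y under H0): p = 1.000000.
Step 5: alpha = 0.05. fail to reject H0.

tau_b = 0.0476 (C=11, D=10), p = 1.000000, fail to reject H0.


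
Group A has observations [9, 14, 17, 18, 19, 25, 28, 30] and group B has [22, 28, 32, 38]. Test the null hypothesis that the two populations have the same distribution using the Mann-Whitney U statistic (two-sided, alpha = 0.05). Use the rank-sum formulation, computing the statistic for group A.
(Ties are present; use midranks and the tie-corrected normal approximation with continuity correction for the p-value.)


Step 1: Combine and sort all 12 observations; assign midranks.
sorted (value, group): (9,X), (14,X), (17,X), (18,X), (19,X), (22,Y), (25,X), (28,X), (28,Y), (30,X), (32,Y), (38,Y)
ranks: 9->1, 14->2, 17->3, 18->4, 19->5, 22->6, 25->7, 28->8.5, 28->8.5, 30->10, 32->11, 38->12
Step 2: Rank sum for X: R1 = 1 + 2 + 3 + 4 + 5 + 7 + 8.5 + 10 = 40.5.
Step 3: U_X = R1 - n1(n1+1)/2 = 40.5 - 8*9/2 = 40.5 - 36 = 4.5.
       U_Y = n1*n2 - U_X = 32 - 4.5 = 27.5.
Step 4: Ties are present, so use the tie-corrected normal approximation (with continuity correction) for the p-value.
Step 5: p-value = 0.061271; compare to alpha = 0.05. fail to reject H0.

U_X = 4.5, p = 0.061271, fail to reject H0 at alpha = 0.05.


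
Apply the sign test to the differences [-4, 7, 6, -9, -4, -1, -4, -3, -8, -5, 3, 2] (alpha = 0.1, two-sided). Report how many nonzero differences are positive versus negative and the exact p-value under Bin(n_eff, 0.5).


Step 1: Discard zero differences. Original n = 12; n_eff = number of nonzero differences = 12.
Nonzero differences (with sign): -4, +7, +6, -9, -4, -1, -4, -3, -8, -5, +3, +2
Step 2: Count signs: positive = 4, negative = 8.
Step 3: Under H0: P(positive) = 0.5, so the number of positives S ~ Bin(12, 0.5).
Step 4: Two-sided exact p-value = sum of Bin(12,0.5) probabilities at or below the observed probability = 0.387695.
Step 5: alpha = 0.1. fail to reject H0.

n_eff = 12, pos = 4, neg = 8, p = 0.387695, fail to reject H0.


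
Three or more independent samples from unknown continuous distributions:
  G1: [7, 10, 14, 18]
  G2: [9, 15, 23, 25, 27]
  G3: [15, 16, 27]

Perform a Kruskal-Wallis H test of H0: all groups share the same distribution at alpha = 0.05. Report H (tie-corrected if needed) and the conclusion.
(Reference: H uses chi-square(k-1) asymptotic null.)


Step 1: Combine all N = 12 observations and assign midranks.
sorted (value, group, rank): (7,G1,1), (9,G2,2), (10,G1,3), (14,G1,4), (15,G2,5.5), (15,G3,5.5), (16,G3,7), (18,G1,8), (23,G2,9), (25,G2,10), (27,G2,11.5), (27,G3,11.5)
Step 2: Sum ranks within each group.
R_1 = 16 (n_1 = 4)
R_2 = 38 (n_2 = 5)
R_3 = 24 (n_3 = 3)
Step 3: H = 12/(N(N+1)) * sum(R_i^2/n_i) - 3(N+1)
     = 12/(12*13) * (16^2/4 + 38^2/5 + 24^2/3) - 3*13
     = 0.076923 * 544.8 - 39
     = 2.907692.
Step 4: Ties present; correction factor C = 1 - 12/(12^3 - 12) = 0.993007. Corrected H = 2.907692 / 0.993007 = 2.928169.
Step 5: Under H0, H ~ chi^2(2); p-value = 0.231290.
Step 6: alpha = 0.05. fail to reject H0.

H = 2.9282, df = 2, p = 0.231290, fail to reject H0.


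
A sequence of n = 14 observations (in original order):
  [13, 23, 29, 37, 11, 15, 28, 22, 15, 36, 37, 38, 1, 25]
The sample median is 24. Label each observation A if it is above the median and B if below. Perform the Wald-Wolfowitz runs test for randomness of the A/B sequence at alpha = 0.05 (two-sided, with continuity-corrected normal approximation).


Step 1: Compute median = 24; label A = above, B = below.
Labels in order: BBAABBABBAAABA  (n_A = 7, n_B = 7)
Step 2: Count runs R = 8.
Step 3: Under H0 (random ordering), E[R] = 2*n_A*n_B/(n_A+n_B) + 1 = 2*7*7/14 + 1 = 8.0000.
        Var[R] = 2*n_A*n_B*(2*n_A*n_B - n_A - n_B) / ((n_A+n_B)^2 * (n_A+n_B-1)) = 8232/2548 = 3.2308.
        SD[R] = 1.7974.
Step 4: R = E[R], so z = 0 with no continuity correction.
Step 5: Two-sided p-value via normal approximation = 2*(1 - Phi(|z|)) = 1.000000.
Step 6: alpha = 0.05. fail to reject H0.

R = 8, z = 0.0000, p = 1.000000, fail to reject H0.


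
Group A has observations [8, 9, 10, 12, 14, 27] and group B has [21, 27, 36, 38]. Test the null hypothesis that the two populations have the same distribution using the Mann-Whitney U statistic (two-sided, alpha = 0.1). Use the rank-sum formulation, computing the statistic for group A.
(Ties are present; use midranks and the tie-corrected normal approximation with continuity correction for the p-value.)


Step 1: Combine and sort all 10 observations; assign midranks.
sorted (value, group): (8,X), (9,X), (10,X), (12,X), (14,X), (21,Y), (27,X), (27,Y), (36,Y), (38,Y)
ranks: 8->1, 9->2, 10->3, 12->4, 14->5, 21->6, 27->7.5, 27->7.5, 36->9, 38->10
Step 2: Rank sum for X: R1 = 1 + 2 + 3 + 4 + 5 + 7.5 = 22.5.
Step 3: U_X = R1 - n1(n1+1)/2 = 22.5 - 6*7/2 = 22.5 - 21 = 1.5.
       U_Y = n1*n2 - U_X = 24 - 1.5 = 22.5.
Step 4: Ties are present, so use the tie-corrected normal approximation (with continuity correction) for the p-value.
Step 5: p-value = 0.032476; compare to alpha = 0.1. reject H0.

U_X = 1.5, p = 0.032476, reject H0 at alpha = 0.1.
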